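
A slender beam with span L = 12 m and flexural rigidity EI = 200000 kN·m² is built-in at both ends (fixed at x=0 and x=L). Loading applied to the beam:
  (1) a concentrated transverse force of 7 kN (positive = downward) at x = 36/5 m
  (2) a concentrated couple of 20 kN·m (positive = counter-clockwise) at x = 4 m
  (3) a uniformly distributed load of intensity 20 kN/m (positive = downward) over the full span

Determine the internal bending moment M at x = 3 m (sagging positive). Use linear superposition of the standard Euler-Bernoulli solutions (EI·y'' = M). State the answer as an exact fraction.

Load 1 — point force P=7 kN at a=36/5 m (b=L-a=24/5):
  M_1 = Pb²(3a+b)x/L³ - Pab²/L²  [x≤a] = 7·(24/5)²·(3·(36/5)+(24/5))·3/12³ - 7·(36/5)·(24/5)²/12² = -84/125 kN·m
Load 2 — applied couple M₀=20 kN·m at a=4 m (b=L-a=8):
  M_2 = R_Ax - M_A  [x≤a] with R_A=20/9, M_A=0 = (20/9)·3 - 0 = 20/3 kN·m
Load 3 — uniform load w=20 kN/m over full span:
  M_3 = wLx/2 - wL²/12 - wx²/2 = 20·12·3/2 - 20·12²/12 - 20·3²/2 = 30 kN·m
Superposition: M = Σ M_i = 13498/375 kN·m ≈ 35.994667 kN·m

M(3) = 13498/375 kN·m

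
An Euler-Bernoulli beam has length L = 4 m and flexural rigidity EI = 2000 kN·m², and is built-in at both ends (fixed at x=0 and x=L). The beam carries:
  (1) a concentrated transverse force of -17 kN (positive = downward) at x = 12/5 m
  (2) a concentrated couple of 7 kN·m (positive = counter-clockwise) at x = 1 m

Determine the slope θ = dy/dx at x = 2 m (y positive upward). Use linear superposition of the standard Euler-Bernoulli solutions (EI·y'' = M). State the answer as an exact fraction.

Load 1 — point force P=-17 kN at a=12/5 m (b=L-a=8/5):
  θ_1 = -Pb²x(2aL-(3a+b)x)/(2L³EI)  [x≤a] = -(-17)·(8/5)²·2·(2·(12/5)·4-(3·(12/5)+(8/5))·2)/(2·4³·2000) = 17/31250 rad
Load 2 — applied couple M₀=7 kN·m at a=1 m (b=L-a=3):
  θ_2 = (R_Ax²/2 - M_Ax - M₀(x-a))/EI  [x>a] with R_A=63/32, M_A=-21/16 = ((63/32)·2²/2 - (-21/16)·2 - 7·(2-1))/2000 = -7/32000 rad
Superposition: θ = Σ θ_i = 1301/4000000 rad ≈ 0.000325 rad

θ(2) = 1301/4000000 rad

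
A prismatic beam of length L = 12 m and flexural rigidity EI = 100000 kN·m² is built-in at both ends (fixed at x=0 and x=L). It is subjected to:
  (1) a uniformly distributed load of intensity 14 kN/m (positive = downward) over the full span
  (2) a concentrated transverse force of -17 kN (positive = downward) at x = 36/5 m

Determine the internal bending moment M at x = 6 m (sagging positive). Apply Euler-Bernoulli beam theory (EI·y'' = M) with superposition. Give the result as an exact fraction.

Load 1 — uniform load w=14 kN/m over full span:
  M_1 = wLx/2 - wL²/12 - wx²/2 = 14·12·6/2 - 14·12²/12 - 14·6²/2 = 84 kN·m
Load 2 — point force P=-17 kN at a=36/5 m (b=L-a=24/5):
  M_2 = Pb²(3a+b)x/L³ - Pab²/L²  [x≤a] = (-17)·(24/5)²·(3·(36/5)+(24/5))·6/12³ - (-17)·(36/5)·(24/5)²/12² = -408/25 kN·m
Superposition: M = Σ M_i = 1692/25 kN·m ≈ 67.680000 kN·m

M(6) = 1692/25 kN·m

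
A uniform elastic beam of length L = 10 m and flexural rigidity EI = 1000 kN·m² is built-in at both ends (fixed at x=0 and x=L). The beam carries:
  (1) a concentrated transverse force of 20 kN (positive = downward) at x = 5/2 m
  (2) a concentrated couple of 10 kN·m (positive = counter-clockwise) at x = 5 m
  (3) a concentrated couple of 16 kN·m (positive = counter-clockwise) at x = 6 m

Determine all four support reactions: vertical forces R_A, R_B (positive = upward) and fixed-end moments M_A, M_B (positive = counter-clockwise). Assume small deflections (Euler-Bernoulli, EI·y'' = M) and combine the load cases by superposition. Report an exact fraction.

R_A = 20679/1000 kN, M_A = 7149/200 kN·m, R_B = -679/1000 kN, M_B = -991/200 kN·m

Load 1 — point force P=20 kN at a=5/2 m (b=L-a=15/2):
  R_A = Pb²(3a+b)/L³ = 20·(15/2)²·(3·(5/2)+(15/2))/10³ = 135/8 kN
  M_A = Pab²/L² = 20·(5/2)·(15/2)²/10² = 225/8 kN·m
  R_B = Pa²(a+3b)/L³ = 20·(5/2)²·((5/2)+3·(15/2))/10³ = 25/8 kN
  M_B = -Pa²b/L² = -20·(5/2)²·(15/2)/10² = -75/8 kN·m
Load 2 — applied couple M₀=10 kN·m at a=5 m (b=L-a=5):
  R_A = 6M₀ab/L³ = 6·10·5·5/10³ = 3/2 kN
  M_A = M₀b(2a-b)/L² = 10·5·(2·5-5)/10² = 5/2 kN·m
  R_B = -6M₀ab/L³ = -6·10·5·5/10³ = -3/2 kN
  M_B = M₀a(2b-a)/L² = 10·5·(2·5-5)/10² = 5/2 kN·m
Load 3 — applied couple M₀=16 kN·m at a=6 m (b=L-a=4):
  R_A = 6M₀ab/L³ = 6·16·6·4/10³ = 288/125 kN
  M_A = M₀b(2a-b)/L² = 16·4·(2·6-4)/10² = 128/25 kN·m
  R_B = -6M₀ab/L³ = -6·16·6·4/10³ = -288/125 kN
  M_B = M₀a(2b-a)/L² = 16·6·(2·4-6)/10² = 48/25 kN·m
Superposition: R_A = 20679/1000 kN, M_A = 7149/200 kN·m, R_B = -679/1000 kN, M_B = -991/200 kN·m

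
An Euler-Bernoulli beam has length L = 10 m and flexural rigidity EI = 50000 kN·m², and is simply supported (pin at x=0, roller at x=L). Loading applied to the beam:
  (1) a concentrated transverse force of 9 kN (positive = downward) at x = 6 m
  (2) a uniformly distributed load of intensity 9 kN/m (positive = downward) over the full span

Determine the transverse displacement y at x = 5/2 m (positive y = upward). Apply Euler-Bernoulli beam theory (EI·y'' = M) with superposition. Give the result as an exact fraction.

y(5/2) = -121803/6400000 m

Load 1 — point force P=9 kN at a=6 m (b=L-a=4):
  y_1 = -Pbx(L²-b²-x²)/(6LEI)  [x≤a] = -9·4·(5/2)·(10²-4²-(5/2)²)/(6·10·50000) = -933/400000 m
Load 2 — uniform load w=9 kN/m over full span:
  y_2 = -wx(L³-2Lx²+x³)/(24EI) = -9·(5/2)·(10³-2·10·(5/2)²+(5/2)³)/(24·50000) = -171/10240 m
Superposition: y = Σ y_i = -121803/6400000 m ≈ -0.019032 m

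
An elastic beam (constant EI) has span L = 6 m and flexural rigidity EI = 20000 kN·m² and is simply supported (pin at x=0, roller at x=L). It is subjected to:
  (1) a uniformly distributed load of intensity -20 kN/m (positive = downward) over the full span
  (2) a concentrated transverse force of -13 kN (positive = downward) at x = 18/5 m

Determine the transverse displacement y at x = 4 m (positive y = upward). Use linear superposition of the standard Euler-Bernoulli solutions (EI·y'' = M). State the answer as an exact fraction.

y(4) = 32141/1875000 m

Load 1 — uniform load w=-20 kN/m over full span:
  y_1 = -wx(L³-2Lx²+x³)/(24EI) = -(-20)·4·(6³-2·6·4²+4³)/(24·20000) = 11/750 m
Load 2 — point force P=-13 kN at a=18/5 m (b=L-a=12/5):
  y_2 = -Pa(L-x)(2Lx-a²-x²)/(6LEI)  [x>a] = -(-13)·(18/5)·(6-4)·(2·6·4-(18/5)²-4²)/(6·6·20000) = 1547/625000 m
Superposition: y = Σ y_i = 32141/1875000 m ≈ 0.017142 m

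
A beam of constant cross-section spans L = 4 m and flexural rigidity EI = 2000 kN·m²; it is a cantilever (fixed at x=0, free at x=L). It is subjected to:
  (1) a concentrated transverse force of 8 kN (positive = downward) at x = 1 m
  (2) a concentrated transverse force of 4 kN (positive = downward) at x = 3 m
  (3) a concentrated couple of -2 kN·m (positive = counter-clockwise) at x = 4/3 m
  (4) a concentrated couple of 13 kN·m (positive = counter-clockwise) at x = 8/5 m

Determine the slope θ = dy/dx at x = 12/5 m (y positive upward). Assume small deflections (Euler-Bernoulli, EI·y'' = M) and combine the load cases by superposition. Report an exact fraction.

θ(12/5) = -59/37500 rad

Load 1 — point force P=8 kN at a=1 m (b=L-a=3):
  θ_1 = -Pa²/(2EI)  [x>a] = -8·1²/(2·2000) = -1/500 rad
Load 2 — point force P=4 kN at a=3 m (b=L-a=1):
  θ_2 = -Px(2a-x)/(2EI)  [x≤a] = -4·(12/5)·(2·3-(12/5))/(2·2000) = -27/3125 rad
Load 3 — applied couple M₀=-2 kN·m at a=4/3 m (b=L-a=8/3):
  θ_3 = M₀a/EI  [x>a] = (-2)·(4/3)/2000 = -1/750 rad
Load 4 — applied couple M₀=13 kN·m at a=8/5 m (b=L-a=12/5):
  θ_4 = M₀a/EI  [x>a] = 13·(8/5)/2000 = 13/1250 rad
Superposition: θ = Σ θ_i = -59/37500 rad ≈ -0.001573 rad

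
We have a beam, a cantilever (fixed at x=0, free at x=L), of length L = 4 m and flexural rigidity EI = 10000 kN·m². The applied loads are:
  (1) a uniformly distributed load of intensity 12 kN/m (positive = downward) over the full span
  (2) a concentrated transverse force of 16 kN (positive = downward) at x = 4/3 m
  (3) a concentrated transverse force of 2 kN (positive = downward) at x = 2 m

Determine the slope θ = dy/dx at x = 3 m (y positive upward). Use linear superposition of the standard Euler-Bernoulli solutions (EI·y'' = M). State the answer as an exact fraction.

θ(3) = -649/45000 rad

Load 1 — uniform load w=12 kN/m over full span:
  θ_1 = -wx(x²-3Lx+3L²)/(6EI) = -12·3·(3²-3·4·3+3·4²)/(6·10000) = -63/5000 rad
Load 2 — point force P=16 kN at a=4/3 m (b=L-a=8/3):
  θ_2 = -Pa²/(2EI)  [x>a] = -16·(4/3)²/(2·10000) = -8/5625 rad
Load 3 — point force P=2 kN at a=2 m (b=L-a=2):
  θ_3 = -Pa²/(2EI)  [x>a] = -2·2²/(2·10000) = -1/2500 rad
Superposition: θ = Σ θ_i = -649/45000 rad ≈ -0.014422 rad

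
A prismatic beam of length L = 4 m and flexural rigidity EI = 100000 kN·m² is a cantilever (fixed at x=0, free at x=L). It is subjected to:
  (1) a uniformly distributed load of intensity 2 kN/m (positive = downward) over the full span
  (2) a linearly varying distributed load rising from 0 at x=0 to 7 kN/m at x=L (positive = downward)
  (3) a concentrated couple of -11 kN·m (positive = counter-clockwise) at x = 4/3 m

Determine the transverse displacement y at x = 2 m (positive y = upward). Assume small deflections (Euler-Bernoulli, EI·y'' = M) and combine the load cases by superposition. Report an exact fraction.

Load 1 — uniform load w=2 kN/m over full span:
  y_1 = -wx²(x²-4Lx+6L²)/(24EI) = -2·2²·(2²-4·4·2+6·4²)/(24·100000) = -17/75000 m
Load 2 — triangular load w₀=7 kN/m (0→w₀ over full span):
  y_2 = (w₀Lx³/12-w₀L²x²/6-w₀x⁵/(120L))/EI = (7·4·2³/12-7·4²·2²/6-7·2⁵/(120·4))/100000 = -847/1500000 m
Load 3 — applied couple M₀=-11 kN·m at a=4/3 m (b=L-a=8/3):
  y_3 = M₀a(2x-a)/(2EI)  [x>a] = (-11)·(4/3)·(2·2-(4/3))/(2·100000) = -11/56250 m
Superposition: y = Σ y_i = -4441/4500000 m ≈ -0.000987 m

y(2) = -4441/4500000 m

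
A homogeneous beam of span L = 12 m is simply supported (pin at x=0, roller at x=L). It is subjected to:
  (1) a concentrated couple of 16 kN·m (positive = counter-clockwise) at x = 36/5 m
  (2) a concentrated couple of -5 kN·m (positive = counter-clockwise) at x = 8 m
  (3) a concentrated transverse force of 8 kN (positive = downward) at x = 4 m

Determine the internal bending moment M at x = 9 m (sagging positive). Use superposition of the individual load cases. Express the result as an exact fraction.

Load 1 — applied couple M₀=16 kN·m at a=36/5 m (b=L-a=24/5):
  M_1 = M₀x/L - M₀  [x>a] = 16·9/12 - 16 = -4 kN·m
Load 2 — applied couple M₀=-5 kN·m at a=8 m (b=L-a=4):
  M_2 = M₀x/L - M₀  [x>a] = (-5)·9/12 - (-5) = 5/4 kN·m
Load 3 — point force P=8 kN at a=4 m (b=L-a=8):
  M_3 = Pa(L-x)/L  [x>a] = 8·4·(12-9)/12 = 8 kN·m
Superposition: M = Σ M_i = 21/4 kN·m ≈ 5.250000 kN·m

M(9) = 21/4 kN·m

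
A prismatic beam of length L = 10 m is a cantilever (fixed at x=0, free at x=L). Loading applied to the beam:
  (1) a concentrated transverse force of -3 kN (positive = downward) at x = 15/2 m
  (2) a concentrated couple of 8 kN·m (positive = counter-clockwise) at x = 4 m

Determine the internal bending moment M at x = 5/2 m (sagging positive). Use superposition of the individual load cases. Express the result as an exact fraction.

Load 1 — point force P=-3 kN at a=15/2 m (b=L-a=5/2):
  M_1 = -P(a-x)  [x≤a] = -(-3)·((15/2)-(5/2)) = 15 kN·m
Load 2 — applied couple M₀=8 kN·m at a=4 m (b=L-a=6):
  M_2 = M₀  [x≤a] = 8 = 8 kN·m
Superposition: M = Σ M_i = 23 kN·m ≈ 23.000000 kN·m

M(5/2) = 23 kN·m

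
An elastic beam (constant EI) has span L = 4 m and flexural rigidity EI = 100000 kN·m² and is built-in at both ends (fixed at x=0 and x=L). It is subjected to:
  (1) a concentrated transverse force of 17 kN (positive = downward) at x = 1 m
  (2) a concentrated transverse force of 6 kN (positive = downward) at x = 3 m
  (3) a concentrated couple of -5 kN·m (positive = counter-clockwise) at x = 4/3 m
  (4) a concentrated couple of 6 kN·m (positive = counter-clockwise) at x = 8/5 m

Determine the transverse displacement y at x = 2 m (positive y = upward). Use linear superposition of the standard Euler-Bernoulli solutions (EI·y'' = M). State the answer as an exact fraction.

Load 1 — point force P=17 kN at a=1 m (b=L-a=3):
  y_1 = -Pa²(L-x)²(3bL-(3b+a)(L-x))/(6L³EI)  [x>a] = -17·1²·(4-2)²·(3·3·4-(3·3+1)·(4-2))/(6·4³·100000) = -17/600000 m
Load 2 — point force P=6 kN at a=3 m (b=L-a=1):
  y_2 = -Pb²x²(3aL-(3a+b)x)/(6L³EI)  [x≤a] = -6·1²·2²·(3·3·4-(3·3+1)·2)/(6·4³·100000) = -1/100000 m
Load 3 — applied couple M₀=-5 kN·m at a=4/3 m (b=L-a=8/3):
  y_3 = (R_Ax³/6 - M_Ax²/2 - M₀(x-a)²/2)/EI  [x>a] with R_A=-5/3, M_A=0 = ((-5/3)·2³/6 - 0·2²/2 - (-5)·(2-(4/3))²/2)/100000 = -1/90000 m
Load 4 — applied couple M₀=6 kN·m at a=8/5 m (b=L-a=12/5):
  y_4 = (R_Ax³/6 - M_Ax²/2 - M₀(x-a)²/2)/EI  [x>a] with R_A=54/25, M_A=18/25 = ((54/25)·2³/6 - (18/25)·2²/2 - 6·(2-(8/5))²/2)/100000 = 3/312500 m
Superposition: y = Σ y_i = -1793/45000000 m ≈ -0.000040 m

y(2) = -1793/45000000 m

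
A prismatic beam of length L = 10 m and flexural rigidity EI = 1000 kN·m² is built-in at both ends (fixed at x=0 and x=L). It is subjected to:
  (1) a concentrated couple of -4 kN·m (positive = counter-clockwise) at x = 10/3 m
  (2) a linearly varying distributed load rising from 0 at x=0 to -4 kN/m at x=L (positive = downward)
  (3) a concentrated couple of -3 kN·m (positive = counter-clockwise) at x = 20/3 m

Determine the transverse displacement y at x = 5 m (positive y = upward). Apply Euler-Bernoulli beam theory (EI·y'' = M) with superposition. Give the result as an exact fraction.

y(5) = 73/1440 m

Load 1 — applied couple M₀=-4 kN·m at a=10/3 m (b=L-a=20/3):
  y_1 = (R_Ax³/6 - M_Ax²/2 - M₀(x-a)²/2)/EI  [x>a] with R_A=-8/15, M_A=0 = ((-8/15)·5³/6 - 0·5²/2 - (-4)·(5-(10/3))²/2)/1000 = -1/180 m
Load 2 — triangular load w₀=-4 kN/m (0→w₀ over full span):
  y_2 = -w₀x²(L-x)²(x+2L)/(120LEI) = -(-4)·5²·(10-5)²·(5+2·10)/(120·10·1000) = 5/96 m
Load 3 — applied couple M₀=-3 kN·m at a=20/3 m (b=L-a=10/3):
  y_3 = (R_Ax³/6 - M_Ax²/2)/EI  [x≤a] with R_A=-2/5, M_A=-1 = ((-2/5)·5³/6 - (-1)·5²/2)/1000 = 1/240 m
Superposition: y = Σ y_i = 73/1440 m ≈ 0.050694 m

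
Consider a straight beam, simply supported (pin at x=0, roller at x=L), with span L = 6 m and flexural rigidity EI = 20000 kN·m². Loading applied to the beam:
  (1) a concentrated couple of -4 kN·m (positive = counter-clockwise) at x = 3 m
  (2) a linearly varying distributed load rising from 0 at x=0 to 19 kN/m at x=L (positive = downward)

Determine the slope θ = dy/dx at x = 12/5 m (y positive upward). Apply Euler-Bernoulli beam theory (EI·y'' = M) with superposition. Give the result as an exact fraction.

Load 1 — applied couple M₀=-4 kN·m at a=3 m (b=L-a=3):
  θ_1 = (M₀x²/(2L)+C₁)/EI  [x≤a] with C₁=M₀(3b²-L²)/(6L)=1 = ((-4)·(12/5)²/(2·6)+1)/20000 = -23/500000 rad
Load 2 — triangular load w₀=19 kN/m (0→w₀ over full span):
  θ_2 = -w₀(7L⁴-30L²x²+15x⁴)/(360LEI) = -19·(7·6⁴-30·6²·(12/5)²+15·(12/5)⁴)/(360·6·20000) = -18411/12500000 rad
Superposition: θ = Σ θ_i = -9493/6250000 rad ≈ -0.001519 rad

θ(12/5) = -9493/6250000 rad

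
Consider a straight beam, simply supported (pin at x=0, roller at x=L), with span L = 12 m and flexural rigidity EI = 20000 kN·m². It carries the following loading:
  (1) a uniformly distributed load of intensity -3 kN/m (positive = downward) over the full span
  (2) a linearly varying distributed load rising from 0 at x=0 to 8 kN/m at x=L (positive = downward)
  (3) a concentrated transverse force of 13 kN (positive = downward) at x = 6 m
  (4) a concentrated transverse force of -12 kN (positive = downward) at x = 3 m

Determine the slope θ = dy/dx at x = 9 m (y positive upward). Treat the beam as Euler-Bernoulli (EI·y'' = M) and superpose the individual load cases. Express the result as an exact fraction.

Load 1 — uniform load w=-3 kN/m over full span:
  θ_1 = -w(L³-6Lx²+4x³)/(24EI) = -(-3)·(12³-6·12·9²+4·9³)/(24·20000) = -297/40000 rad
Load 2 — triangular load w₀=8 kN/m (0→w₀ over full span):
  θ_2 = -w₀(7L⁴-30L²x²+15x⁴)/(360LEI) = -8·(7·12⁴-30·12²·9²+15·9⁴)/(360·12·20000) = 3939/400000 rad
Load 3 — point force P=13 kN at a=6 m (b=L-a=6):
  θ_3 = -Pa(2L²-6Lx+3x²+a²)/(6LEI)  [x>a] = -13·6·(2·12²-6·12·9+3·9²+6²)/(6·12·20000) = 351/80000 rad
Load 4 — point force P=-12 kN at a=3 m (b=L-a=9):
  θ_4 = -Pa(2L²-6Lx+3x²+a²)/(6LEI)  [x>a] = -(-12)·3·(2·12²-6·12·9+3·9²+3²)/(6·12·20000) = -27/10000 rad
Superposition: θ = Σ θ_i = 411/100000 rad ≈ 0.004110 rad

θ(9) = 411/100000 rad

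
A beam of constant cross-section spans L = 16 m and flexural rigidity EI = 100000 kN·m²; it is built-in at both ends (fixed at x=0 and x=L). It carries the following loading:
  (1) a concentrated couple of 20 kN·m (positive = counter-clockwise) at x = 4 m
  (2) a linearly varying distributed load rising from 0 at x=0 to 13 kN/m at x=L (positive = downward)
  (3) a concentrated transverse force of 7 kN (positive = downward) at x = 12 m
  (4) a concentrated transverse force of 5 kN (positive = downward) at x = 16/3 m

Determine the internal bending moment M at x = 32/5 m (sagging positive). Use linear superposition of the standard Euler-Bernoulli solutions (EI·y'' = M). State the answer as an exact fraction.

M(32/5) = 366299/6750 kN·m

Load 1 — applied couple M₀=20 kN·m at a=4 m (b=L-a=12):
  M_1 = R_Ax - M_A - M₀  [x>a] with R_A=45/32, M_A=-15/4 = (45/32)·(32/5) - (-15/4) - 20 = -29/4 kN·m
Load 2 — triangular load w₀=13 kN/m (0→w₀ over full span):
  M_2 = 3w₀Lx/20 - w₀L²/30 - w₀x³/(6L) = 3·13·16·(32/5)/20 - 13·16²/30 - 13·(32/5)³/(6·16) = 6656/125 kN·m
Load 3 — point force P=7 kN at a=12 m (b=L-a=4):
  M_3 = Pb²(3a+b)x/L³ - Pab²/L²  [x≤a] = 7·4²·(3·12+4)·(32/5)/16³ - 7·12·4²/16² = 7/4 kN·m
Load 4 — point force P=5 kN at a=16/3 m (b=L-a=32/3):
  M_4 = Pa²(a+3b)(L-x)/L³ - Pa²b/L²  [x>a] = 5·(16/3)²·((16/3)+3·(32/3))·(16-(32/5))/16³ - 5·(16/3)²·(32/3)/16² = 176/27 kN·m
Superposition: M = Σ M_i = 366299/6750 kN·m ≈ 54.266519 kN·m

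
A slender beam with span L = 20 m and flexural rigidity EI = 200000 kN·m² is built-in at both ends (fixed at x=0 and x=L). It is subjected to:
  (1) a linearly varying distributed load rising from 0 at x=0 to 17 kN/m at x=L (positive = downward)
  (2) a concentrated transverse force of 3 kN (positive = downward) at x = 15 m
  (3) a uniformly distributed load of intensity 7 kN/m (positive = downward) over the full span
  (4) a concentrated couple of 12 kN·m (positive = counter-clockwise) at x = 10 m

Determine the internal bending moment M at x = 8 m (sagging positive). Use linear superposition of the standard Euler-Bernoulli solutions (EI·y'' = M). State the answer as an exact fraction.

M(8) = 10397/48 kN·m

Load 1 — triangular load w₀=17 kN/m (0→w₀ over full span):
  M_1 = 3w₀Lx/20 - w₀L²/30 - w₀x³/(6L) = 3·17·20·8/20 - 17·20²/30 - 17·8³/(6·20) = 544/5 kN·m
Load 2 — point force P=3 kN at a=15 m (b=L-a=5):
  M_2 = Pb²(3a+b)x/L³ - Pab²/L²  [x≤a] = 3·5²·(3·15+5)·8/20³ - 3·15·5²/20² = 15/16 kN·m
Load 3 — uniform load w=7 kN/m over full span:
  M_3 = wLx/2 - wL²/12 - wx²/2 = 7·20·8/2 - 7·20²/12 - 7·8²/2 = 308/3 kN·m
Load 4 — applied couple M₀=12 kN·m at a=10 m (b=L-a=10):
  M_4 = R_Ax - M_A  [x≤a] with R_A=9/10, M_A=3 = (9/10)·8 - 3 = 21/5 kN·m
Superposition: M = Σ M_i = 10397/48 kN·m ≈ 216.604167 kN·m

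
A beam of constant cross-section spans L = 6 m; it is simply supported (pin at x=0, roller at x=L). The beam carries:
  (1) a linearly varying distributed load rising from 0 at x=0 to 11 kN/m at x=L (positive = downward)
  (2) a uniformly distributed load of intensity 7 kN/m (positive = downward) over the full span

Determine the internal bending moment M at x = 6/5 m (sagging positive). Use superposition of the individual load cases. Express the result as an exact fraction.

Load 1 — triangular load w₀=11 kN/m (0→w₀ over full span):
  M_1 = w₀Lx/6 - w₀x³/(6L) = 11·6·(6/5)/6 - 11·(6/5)³/(6·6) = 1584/125 kN·m
Load 2 — uniform load w=7 kN/m over full span:
  M_2 = wx(L-x)/2 = 7·(6/5)·(6-(6/5))/2 = 504/25 kN·m
Superposition: M = Σ M_i = 4104/125 kN·m ≈ 32.832000 kN·m

M(6/5) = 4104/125 kN·m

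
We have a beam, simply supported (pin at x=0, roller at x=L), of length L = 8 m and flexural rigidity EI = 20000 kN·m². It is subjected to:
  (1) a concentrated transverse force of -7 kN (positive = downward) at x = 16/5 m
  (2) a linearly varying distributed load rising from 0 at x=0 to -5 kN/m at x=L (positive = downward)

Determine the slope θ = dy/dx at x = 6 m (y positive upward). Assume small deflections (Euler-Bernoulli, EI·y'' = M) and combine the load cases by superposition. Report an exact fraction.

Load 1 — point force P=-7 kN at a=16/5 m (b=L-a=24/5):
  θ_1 = -Pa(2L²-6Lx+3x²+a²)/(6LEI)  [x>a] = -(-7)·(16/5)·(2·8²-6·8·6+3·6²+(16/5)²)/(6·8·20000) = -609/625000 rad
Load 2 — triangular load w₀=-5 kN/m (0→w₀ over full span):
  θ_2 = -w₀(7L⁴-30L²x²+15x⁴)/(360LEI) = -(-5)·(7·8⁴-30·8²·6²+15·6⁴)/(360·8·20000) = -1313/720000 rad
Superposition: θ = Σ θ_i = -251821/90000000 rad ≈ -0.002798 rad

θ(6) = -251821/90000000 rad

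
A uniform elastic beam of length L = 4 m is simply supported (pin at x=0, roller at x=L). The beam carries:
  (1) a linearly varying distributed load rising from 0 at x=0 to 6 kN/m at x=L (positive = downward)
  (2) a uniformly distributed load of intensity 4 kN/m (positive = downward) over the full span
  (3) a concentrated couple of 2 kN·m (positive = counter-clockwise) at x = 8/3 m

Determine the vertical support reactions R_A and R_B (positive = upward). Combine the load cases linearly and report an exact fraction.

Load 1 — triangular load w₀=6 kN/m (0→w₀ over full span):
  R_A = w₀L/6 = 6·4/6 = 4 kN
  R_B = w₀L/3 = 6·4/3 = 8 kN
Load 2 — uniform load w=4 kN/m over full span:
  R_A = wL/2 = 4·4/2 = 8 kN
  R_B = wL/2 = 4·4/2 = 8 kN
Load 3 — applied couple M₀=2 kN·m at a=8/3 m (b=L-a=4/3):
  R_A = M₀/L = 2/4 = 1/2 kN
  R_B = -M₀/L = -2/4 = -1/2 kN
Superposition: R_A = 25/2 kN, R_B = 31/2 kN

R_A = 25/2 kN, R_B = 31/2 kN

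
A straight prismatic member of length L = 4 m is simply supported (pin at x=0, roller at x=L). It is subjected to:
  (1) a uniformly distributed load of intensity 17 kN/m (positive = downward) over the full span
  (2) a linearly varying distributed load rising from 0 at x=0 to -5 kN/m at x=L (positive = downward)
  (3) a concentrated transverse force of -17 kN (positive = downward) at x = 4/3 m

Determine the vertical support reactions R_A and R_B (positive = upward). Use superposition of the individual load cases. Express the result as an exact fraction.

R_A = 58/3 kN, R_B = 65/3 kN

Load 1 — uniform load w=17 kN/m over full span:
  R_A = wL/2 = 17·4/2 = 34 kN
  R_B = wL/2 = 17·4/2 = 34 kN
Load 2 — triangular load w₀=-5 kN/m (0→w₀ over full span):
  R_A = w₀L/6 = (-5)·4/6 = -10/3 kN
  R_B = w₀L/3 = (-5)·4/3 = -20/3 kN
Load 3 — point force P=-17 kN at a=4/3 m (b=L-a=8/3):
  R_A = Pb/L = (-17)·(8/3)/4 = -34/3 kN
  R_B = Pa/L = (-17)·(4/3)/4 = -17/3 kN
Superposition: R_A = 58/3 kN, R_B = 65/3 kN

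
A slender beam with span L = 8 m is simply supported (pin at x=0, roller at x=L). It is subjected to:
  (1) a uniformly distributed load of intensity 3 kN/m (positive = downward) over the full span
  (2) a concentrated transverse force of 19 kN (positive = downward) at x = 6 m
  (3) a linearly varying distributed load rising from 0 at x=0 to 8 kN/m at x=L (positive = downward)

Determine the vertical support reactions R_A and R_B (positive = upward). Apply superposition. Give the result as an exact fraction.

R_A = 329/12 kN, R_B = 571/12 kN

Load 1 — uniform load w=3 kN/m over full span:
  R_A = wL/2 = 3·8/2 = 12 kN
  R_B = wL/2 = 3·8/2 = 12 kN
Load 2 — point force P=19 kN at a=6 m (b=L-a=2):
  R_A = Pb/L = 19·2/8 = 19/4 kN
  R_B = Pa/L = 19·6/8 = 57/4 kN
Load 3 — triangular load w₀=8 kN/m (0→w₀ over full span):
  R_A = w₀L/6 = 8·8/6 = 32/3 kN
  R_B = w₀L/3 = 8·8/3 = 64/3 kN
Superposition: R_A = 329/12 kN, R_B = 571/12 kN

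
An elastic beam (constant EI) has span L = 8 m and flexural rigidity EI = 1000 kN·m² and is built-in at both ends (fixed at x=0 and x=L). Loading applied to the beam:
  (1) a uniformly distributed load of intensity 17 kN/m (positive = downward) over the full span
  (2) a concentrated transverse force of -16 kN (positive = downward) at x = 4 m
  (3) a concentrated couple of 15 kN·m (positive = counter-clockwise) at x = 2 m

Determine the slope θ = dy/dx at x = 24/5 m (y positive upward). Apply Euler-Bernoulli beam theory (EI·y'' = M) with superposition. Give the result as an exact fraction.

θ(24/5) = 2547/125000 rad

Load 1 — uniform load w=17 kN/m over full span:
  θ_1 = -wx(L-x)(L-2x)/(12EI) = -17·(24/5)·(8-(24/5))·(8-2·(24/5))/(12·1000) = 544/15625 rad
Load 2 — point force P=-16 kN at a=4 m (b=L-a=4):
  θ_2 = Pa²(L-x)(2bL-(3b+a)(L-x))/(2L³EI)  [x>a] = (-16)·4²·(8-(24/5))·(2·4·8-(3·4+4)·(8-(24/5)))/(2·8³·1000) = -32/3125 rad
Load 3 — applied couple M₀=15 kN·m at a=2 m (b=L-a=6):
  θ_3 = (R_Ax²/2 - M_Ax - M₀(x-a))/EI  [x>a] with R_A=135/64, M_A=-45/16 = ((135/64)·(24/5)²/2 - (-45/16)·(24/5) - 15·((24/5)-2))/1000 = -21/5000 rad
Superposition: θ = Σ θ_i = 2547/125000 rad ≈ 0.020376 rad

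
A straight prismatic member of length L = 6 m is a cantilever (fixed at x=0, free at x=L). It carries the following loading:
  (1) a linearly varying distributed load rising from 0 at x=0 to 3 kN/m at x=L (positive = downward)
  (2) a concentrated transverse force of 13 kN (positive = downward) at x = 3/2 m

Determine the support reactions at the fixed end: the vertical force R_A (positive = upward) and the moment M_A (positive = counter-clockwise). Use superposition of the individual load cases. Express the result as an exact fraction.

Load 1 — triangular load w₀=3 kN/m (0→w₀ over full span):
  R_A = w₀L/2 = 3·6/2 = 9 kN
  M_A = w₀L²/3 = 3·6²/3 = 36 kN·m
Load 2 — point force P=13 kN at a=3/2 m (b=L-a=9/2):
  R_A = P = 13 kN
  M_A = Pa = 13·(3/2) = 39/2 kN·m
Superposition: R_A = 22 kN, M_A = 111/2 kN·m

R_A = 22 kN, M_A = 111/2 kN·m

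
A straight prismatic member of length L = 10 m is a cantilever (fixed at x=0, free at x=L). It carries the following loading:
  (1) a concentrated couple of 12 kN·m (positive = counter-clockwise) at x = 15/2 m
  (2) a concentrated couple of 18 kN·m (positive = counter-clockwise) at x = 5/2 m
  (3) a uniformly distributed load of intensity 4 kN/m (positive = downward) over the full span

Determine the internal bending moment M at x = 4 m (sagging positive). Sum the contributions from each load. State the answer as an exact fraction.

M(4) = -60 kN·m

Load 1 — applied couple M₀=12 kN·m at a=15/2 m (b=L-a=5/2):
  M_1 = M₀  [x≤a] = 12 = 12 kN·m
Load 2 — applied couple M₀=18 kN·m at a=5/2 m (b=L-a=15/2):
  M_2 = 0  [x>a] = 0 kN·m
Load 3 — uniform load w=4 kN/m over full span:
  M_3 = -w(L-x)²/2 = -4·(10-4)²/2 = -72 kN·m
Superposition: M = Σ M_i = -60 kN·m ≈ -60.000000 kN·m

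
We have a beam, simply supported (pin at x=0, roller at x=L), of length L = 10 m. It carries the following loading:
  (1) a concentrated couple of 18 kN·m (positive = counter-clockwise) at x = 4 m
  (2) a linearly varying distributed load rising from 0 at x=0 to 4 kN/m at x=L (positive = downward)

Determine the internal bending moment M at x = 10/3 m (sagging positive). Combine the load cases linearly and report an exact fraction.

Load 1 — applied couple M₀=18 kN·m at a=4 m (b=L-a=6):
  M_1 = M₀x/L  [x≤a] = 18·(10/3)/10 = 6 kN·m
Load 2 — triangular load w₀=4 kN/m (0→w₀ over full span):
  M_2 = w₀Lx/6 - w₀x³/(6L) = 4·10·(10/3)/6 - 4·(10/3)³/(6·10) = 1600/81 kN·m
Superposition: M = Σ M_i = 2086/81 kN·m ≈ 25.753086 kN·m

M(10/3) = 2086/81 kN·m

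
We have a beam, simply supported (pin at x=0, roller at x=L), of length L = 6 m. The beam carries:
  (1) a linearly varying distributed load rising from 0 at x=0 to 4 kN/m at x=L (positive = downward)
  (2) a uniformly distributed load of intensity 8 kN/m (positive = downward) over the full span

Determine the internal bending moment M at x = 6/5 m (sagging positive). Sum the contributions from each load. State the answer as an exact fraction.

Load 1 — triangular load w₀=4 kN/m (0→w₀ over full span):
  M_1 = w₀Lx/6 - w₀x³/(6L) = 4·6·(6/5)/6 - 4·(6/5)³/(6·6) = 576/125 kN·m
Load 2 — uniform load w=8 kN/m over full span:
  M_2 = wx(L-x)/2 = 8·(6/5)·(6-(6/5))/2 = 576/25 kN·m
Superposition: M = Σ M_i = 3456/125 kN·m ≈ 27.648000 kN·m

M(6/5) = 3456/125 kN·m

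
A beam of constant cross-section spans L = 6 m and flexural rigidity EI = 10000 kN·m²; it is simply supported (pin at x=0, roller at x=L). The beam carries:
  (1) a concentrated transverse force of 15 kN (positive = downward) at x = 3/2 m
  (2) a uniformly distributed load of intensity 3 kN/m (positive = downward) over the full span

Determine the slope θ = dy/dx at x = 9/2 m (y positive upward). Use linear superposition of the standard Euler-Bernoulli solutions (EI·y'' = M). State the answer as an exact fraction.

θ(9/2) = 567/160000 rad

Load 1 — point force P=15 kN at a=3/2 m (b=L-a=9/2):
  θ_1 = -Pa(2L²-6Lx+3x²+a²)/(6LEI)  [x>a] = -15·(3/2)·(2·6²-6·6·(9/2)+3·(9/2)²+(3/2)²)/(6·6·10000) = 27/16000 rad
Load 2 — uniform load w=3 kN/m over full span:
  θ_2 = -w(L³-6Lx²+4x³)/(24EI) = -3·(6³-6·6·(9/2)²+4·(9/2)³)/(24·10000) = 297/160000 rad
Superposition: θ = Σ θ_i = 567/160000 rad ≈ 0.003544 rad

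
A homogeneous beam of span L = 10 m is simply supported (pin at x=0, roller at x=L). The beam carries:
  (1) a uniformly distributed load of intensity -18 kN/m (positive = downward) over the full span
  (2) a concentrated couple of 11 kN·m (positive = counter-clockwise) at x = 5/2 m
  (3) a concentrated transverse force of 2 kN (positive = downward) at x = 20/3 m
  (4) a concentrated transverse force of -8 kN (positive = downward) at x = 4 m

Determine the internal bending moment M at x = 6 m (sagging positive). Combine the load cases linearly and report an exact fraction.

Load 1 — uniform load w=-18 kN/m over full span:
  M_1 = wx(L-x)/2 = (-18)·6·(10-6)/2 = -216 kN·m
Load 2 — applied couple M₀=11 kN·m at a=5/2 m (b=L-a=15/2):
  M_2 = M₀x/L - M₀  [x>a] = 11·6/10 - 11 = -22/5 kN·m
Load 3 — point force P=2 kN at a=20/3 m (b=L-a=10/3):
  M_3 = Pbx/L  [x≤a] = 2·(10/3)·6/10 = 4 kN·m
Load 4 — point force P=-8 kN at a=4 m (b=L-a=6):
  M_4 = Pa(L-x)/L  [x>a] = (-8)·4·(10-6)/10 = -64/5 kN·m
Superposition: M = Σ M_i = -1146/5 kN·m ≈ -229.200000 kN·m

M(6) = -1146/5 kN·m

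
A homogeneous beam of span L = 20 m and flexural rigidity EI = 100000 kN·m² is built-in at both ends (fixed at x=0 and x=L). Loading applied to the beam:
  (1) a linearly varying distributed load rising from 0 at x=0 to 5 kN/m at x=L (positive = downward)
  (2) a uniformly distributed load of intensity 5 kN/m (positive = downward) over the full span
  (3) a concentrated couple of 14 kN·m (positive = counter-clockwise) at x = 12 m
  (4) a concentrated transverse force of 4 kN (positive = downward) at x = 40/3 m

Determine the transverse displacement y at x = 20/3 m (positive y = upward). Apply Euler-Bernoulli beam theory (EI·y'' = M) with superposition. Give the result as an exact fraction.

Load 1 — triangular load w₀=5 kN/m (0→w₀ over full span):
  y_1 = -w₀x²(L-x)²(x+2L)/(120LEI) = -5·(20/3)²·(20-(20/3))²·((20/3)+2·20)/(120·20·100000) = -28/3645 m
Load 2 — uniform load w=5 kN/m over full span:
  y_2 = -wx²(L-x)²/(24EI) = -5·(20/3)²·(20-(20/3))²/(24·100000) = -4/243 m
Load 3 — applied couple M₀=14 kN·m at a=12 m (b=L-a=8):
  y_3 = (R_Ax³/6 - M_Ax²/2)/EI  [x≤a] with R_A=126/125, M_A=112/25 = ((126/125)·(20/3)³/6 - (112/25)·(20/3)²/2)/100000 = -14/28125 m
Load 4 — point force P=4 kN at a=40/3 m (b=L-a=20/3):
  y_4 = -Pb²x²(3aL-(3a+b)x)/(6L³EI)  [x≤a] = -4·(20/3)²·(20/3)²·(3·(40/3)·20-(3·(40/3)+(20/3))·(20/3))/(6·20³·100000) = -44/54675 m
Superposition: y = Σ y_i = -173902/6834375 m ≈ -0.025445 m

y(20/3) = -173902/6834375 m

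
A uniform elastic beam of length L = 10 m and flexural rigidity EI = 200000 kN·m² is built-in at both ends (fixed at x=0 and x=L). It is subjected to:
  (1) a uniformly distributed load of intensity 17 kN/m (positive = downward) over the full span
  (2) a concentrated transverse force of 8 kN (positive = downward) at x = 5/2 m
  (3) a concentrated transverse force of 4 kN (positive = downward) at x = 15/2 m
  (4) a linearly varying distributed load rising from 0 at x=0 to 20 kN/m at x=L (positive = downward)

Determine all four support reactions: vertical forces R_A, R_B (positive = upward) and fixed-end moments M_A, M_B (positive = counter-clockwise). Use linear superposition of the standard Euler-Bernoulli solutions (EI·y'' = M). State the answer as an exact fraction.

R_A = 979/8 kN, M_A = 5315/24 kN·m, R_B = 1277/8 kN, M_B = -6025/24 kN·m

Load 1 — uniform load w=17 kN/m over full span:
  R_A = wL/2 = 17·10/2 = 85 kN
  M_A = wL²/12 = 17·10²/12 = 425/3 kN·m
  R_B = wL/2 = 17·10/2 = 85 kN
  M_B = -wL²/12 = -17·10²/12 = -425/3 kN·m
Load 2 — point force P=8 kN at a=5/2 m (b=L-a=15/2):
  R_A = Pb²(3a+b)/L³ = 8·(15/2)²·(3·(5/2)+(15/2))/10³ = 27/4 kN
  M_A = Pab²/L² = 8·(5/2)·(15/2)²/10² = 45/4 kN·m
  R_B = Pa²(a+3b)/L³ = 8·(5/2)²·((5/2)+3·(15/2))/10³ = 5/4 kN
  M_B = -Pa²b/L² = -8·(5/2)²·(15/2)/10² = -15/4 kN·m
Load 3 — point force P=4 kN at a=15/2 m (b=L-a=5/2):
  R_A = Pb²(3a+b)/L³ = 4·(5/2)²·(3·(15/2)+(5/2))/10³ = 5/8 kN
  M_A = Pab²/L² = 4·(15/2)·(5/2)²/10² = 15/8 kN·m
  R_B = Pa²(a+3b)/L³ = 4·(15/2)²·((15/2)+3·(5/2))/10³ = 27/8 kN
  M_B = -Pa²b/L² = -4·(15/2)²·(5/2)/10² = -45/8 kN·m
Load 4 — triangular load w₀=20 kN/m (0→w₀ over full span):
  R_A = 3w₀L/20 = 3·20·10/20 = 30 kN
  M_A = w₀L²/30 = 20·10²/30 = 200/3 kN·m
  R_B = 7w₀L/20 = 7·20·10/20 = 70 kN
  M_B = -w₀L²/20 = -20·10²/20 = -100 kN·m
Superposition: R_A = 979/8 kN, M_A = 5315/24 kN·m, R_B = 1277/8 kN, M_B = -6025/24 kN·m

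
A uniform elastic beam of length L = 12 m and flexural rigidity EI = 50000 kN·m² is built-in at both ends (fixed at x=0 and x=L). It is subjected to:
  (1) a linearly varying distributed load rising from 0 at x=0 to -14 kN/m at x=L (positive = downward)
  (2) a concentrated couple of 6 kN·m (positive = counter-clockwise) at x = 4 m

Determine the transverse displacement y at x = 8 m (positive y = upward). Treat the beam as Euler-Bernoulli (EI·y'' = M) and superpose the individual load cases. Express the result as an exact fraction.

Load 1 — triangular load w₀=-14 kN/m (0→w₀ over full span):
  y_1 = -w₀x²(L-x)²(x+2L)/(120LEI) = -(-14)·8²·(12-8)²·(8+2·12)/(120·12·50000) = 896/140625 m
Load 2 — applied couple M₀=6 kN·m at a=4 m (b=L-a=8):
  y_2 = (R_Ax³/6 - M_Ax²/2 - M₀(x-a)²/2)/EI  [x>a] with R_A=2/3, M_A=0 = ((2/3)·8³/6 - 0·8²/2 - 6·(8-4)²/2)/50000 = 1/5625 m
Superposition: y = Σ y_i = 307/46875 m ≈ 0.006549 m

y(8) = 307/46875 m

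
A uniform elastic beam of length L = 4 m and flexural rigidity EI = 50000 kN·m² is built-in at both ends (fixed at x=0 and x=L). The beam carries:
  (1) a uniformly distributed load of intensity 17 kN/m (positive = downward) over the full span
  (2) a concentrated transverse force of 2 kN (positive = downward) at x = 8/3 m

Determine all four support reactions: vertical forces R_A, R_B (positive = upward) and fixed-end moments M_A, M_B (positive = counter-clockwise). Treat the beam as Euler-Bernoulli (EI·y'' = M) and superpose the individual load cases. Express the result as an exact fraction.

R_A = 932/27 kN, M_A = 628/27 kN·m, R_B = 958/27 kN, M_B = -644/27 kN·m

Load 1 — uniform load w=17 kN/m over full span:
  R_A = wL/2 = 17·4/2 = 34 kN
  M_A = wL²/12 = 17·4²/12 = 68/3 kN·m
  R_B = wL/2 = 17·4/2 = 34 kN
  M_B = -wL²/12 = -17·4²/12 = -68/3 kN·m
Load 2 — point force P=2 kN at a=8/3 m (b=L-a=4/3):
  R_A = Pb²(3a+b)/L³ = 2·(4/3)²·(3·(8/3)+(4/3))/4³ = 14/27 kN
  M_A = Pab²/L² = 2·(8/3)·(4/3)²/4² = 16/27 kN·m
  R_B = Pa²(a+3b)/L³ = 2·(8/3)²·((8/3)+3·(4/3))/4³ = 40/27 kN
  M_B = -Pa²b/L² = -2·(8/3)²·(4/3)/4² = -32/27 kN·m
Superposition: R_A = 932/27 kN, M_A = 628/27 kN·m, R_B = 958/27 kN, M_B = -644/27 kN·m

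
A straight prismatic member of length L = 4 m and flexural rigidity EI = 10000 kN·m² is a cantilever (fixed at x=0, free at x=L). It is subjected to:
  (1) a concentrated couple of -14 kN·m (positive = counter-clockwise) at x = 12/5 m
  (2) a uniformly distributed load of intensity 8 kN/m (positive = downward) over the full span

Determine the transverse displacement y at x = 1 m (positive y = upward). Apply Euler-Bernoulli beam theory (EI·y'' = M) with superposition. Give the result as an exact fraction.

Load 1 — applied couple M₀=-14 kN·m at a=12/5 m (b=L-a=8/5):
  y_1 = M₀x²/(2EI)  [x≤a] = (-14)·1²/(2·10000) = -7/10000 m
Load 2 — uniform load w=8 kN/m over full span:
  y_2 = -wx²(x²-4Lx+6L²)/(24EI) = -8·1²·(1²-4·4·1+6·4²)/(24·10000) = -27/10000 m
Superposition: y = Σ y_i = -17/5000 m ≈ -0.003400 m

y(1) = -17/5000 m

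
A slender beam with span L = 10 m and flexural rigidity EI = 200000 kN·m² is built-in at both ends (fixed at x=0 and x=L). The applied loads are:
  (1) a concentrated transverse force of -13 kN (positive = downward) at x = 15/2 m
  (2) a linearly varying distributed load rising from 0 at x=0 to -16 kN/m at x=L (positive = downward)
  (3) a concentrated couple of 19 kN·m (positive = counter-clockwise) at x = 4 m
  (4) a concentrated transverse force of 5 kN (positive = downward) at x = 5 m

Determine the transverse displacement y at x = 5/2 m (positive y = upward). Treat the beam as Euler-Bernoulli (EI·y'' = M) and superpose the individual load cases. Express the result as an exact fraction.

y(5/2) = 87/163840 m

Load 1 — point force P=-13 kN at a=15/2 m (b=L-a=5/2):
  y_1 = -Pb²x²(3aL-(3a+b)x)/(6L³EI)  [x≤a] = -(-13)·(5/2)²·(5/2)²·(3·(15/2)·10-(3·(15/2)+(5/2))·(5/2))/(6·10³·200000) = 169/2457600 m
Load 2 — triangular load w₀=-16 kN/m (0→w₀ over full span):
  y_2 = -w₀x²(L-x)²(x+2L)/(120LEI) = -(-16)·(5/2)²·(10-(5/2))²·((5/2)+2·10)/(120·10·200000) = 27/51200 m
Load 3 — applied couple M₀=19 kN·m at a=4 m (b=L-a=6):
  y_3 = (R_Ax³/6 - M_Ax²/2)/EI  [x≤a] with R_A=342/125, M_A=57/25 = ((342/125)·(5/2)³/6 - (57/25)·(5/2)²/2)/200000 = 0 m
Load 4 — point force P=5 kN at a=5 m (b=L-a=5):
  y_4 = -Pb²x²(3aL-(3a+b)x)/(6L³EI)  [x≤a] = -5·5²·(5/2)²·(3·5·10-(3·5+5)·(5/2))/(6·10³·200000) = -1/15360 m
Superposition: y = Σ y_i = 87/163840 m ≈ 0.000531 m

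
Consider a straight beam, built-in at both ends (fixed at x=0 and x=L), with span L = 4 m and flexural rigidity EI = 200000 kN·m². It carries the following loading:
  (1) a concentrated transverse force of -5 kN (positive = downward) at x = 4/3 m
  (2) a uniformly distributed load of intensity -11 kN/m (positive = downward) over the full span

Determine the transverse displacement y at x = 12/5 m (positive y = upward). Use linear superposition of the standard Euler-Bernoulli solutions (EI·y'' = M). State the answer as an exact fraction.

Load 1 — point force P=-5 kN at a=4/3 m (b=L-a=8/3):
  y_1 = -Pa²(L-x)²(3bL-(3b+a)(L-x))/(6L³EI)  [x>a] = -(-5)·(4/3)²·(4-(12/5))²·(3·(8/3)·4-(3·(8/3)+(4/3))·(4-(12/5)))/(6·4³·200000) = 32/6328125 m
Load 2 — uniform load w=-11 kN/m over full span:
  y_2 = -wx²(L-x)²/(24EI) = -(-11)·(12/5)²·(4-(12/5))²/(24·200000) = 66/1953125 m
Superposition: y = Σ y_i = 6146/158203125 m ≈ 0.000039 m

y(12/5) = 6146/158203125 m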